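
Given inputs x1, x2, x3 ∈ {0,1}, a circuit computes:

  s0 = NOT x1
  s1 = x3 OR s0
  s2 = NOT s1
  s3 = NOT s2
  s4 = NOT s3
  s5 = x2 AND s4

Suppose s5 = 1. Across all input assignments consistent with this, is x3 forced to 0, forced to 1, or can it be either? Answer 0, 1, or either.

0

s5 = x2 AND s4 must be 1, so both x2 = 1 and s4 = 1.
Every assignment with s5 = 1 has x3 = 0; there are 1 such assignment(s).
  x1=1, x2=1, x3=0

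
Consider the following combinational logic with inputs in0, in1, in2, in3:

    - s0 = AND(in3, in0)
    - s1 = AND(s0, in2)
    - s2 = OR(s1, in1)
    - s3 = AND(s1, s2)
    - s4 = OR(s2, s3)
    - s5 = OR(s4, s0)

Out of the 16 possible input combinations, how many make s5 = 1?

s5 = OR(s4, s0) must be 1, so at least one of s4, s0 is 1.
Enumerating the 16 input combinations, 10 give s5 = 1 and 6 give s5 = 0.

10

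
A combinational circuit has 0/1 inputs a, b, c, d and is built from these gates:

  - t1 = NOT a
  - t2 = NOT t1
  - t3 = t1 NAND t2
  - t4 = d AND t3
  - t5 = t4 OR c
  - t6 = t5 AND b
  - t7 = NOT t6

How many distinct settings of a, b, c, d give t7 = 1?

t7 = NOT t6 must be 1, so t6 = 0.
t6 = t5 AND b must be 0, so at least one of t5, b is 0.
Enumerating the 16 input combinations, 10 give t7 = 1 and 6 give t7 = 0.

10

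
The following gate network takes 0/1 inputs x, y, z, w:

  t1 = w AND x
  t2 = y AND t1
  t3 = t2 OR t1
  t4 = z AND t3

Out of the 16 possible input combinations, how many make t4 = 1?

t4 = z AND t3 must be 1, so both z = 1 and t3 = 1.
t3 = t2 OR t1 must be 1, so at least one of t2, t1 is 1.
Satisfying assignments:
  x=1, y=0, z=1, w=1
  x=1, y=1, z=1, w=1

2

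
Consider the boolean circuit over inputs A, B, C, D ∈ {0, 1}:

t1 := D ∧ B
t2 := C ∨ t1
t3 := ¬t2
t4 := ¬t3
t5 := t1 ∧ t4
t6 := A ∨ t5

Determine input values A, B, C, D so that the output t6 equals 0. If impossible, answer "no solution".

A=0 B=0 C=0 D=1

t6 = A ∨ t5 must be 0, so both A = 0 and t5 = 0.
t5 = t1 ∧ t4 must be 0, so at least one of t1, t4 is 0.
Check with A=0 B=0 C=0 D=1:
t1 = D ∧ B = 1 ∧ 0 = 0
t2 = C ∨ t1 = 0 ∨ 0 = 0
t3 = ¬t2 = ¬0 = 1
t4 = ¬t3 = ¬1 = 0
t5 = t1 ∧ t4 = 0 ∧ 0 = 0
t6 = A ∨ t5 = 0 ∨ 0 = 0
So t6 = 0 as required.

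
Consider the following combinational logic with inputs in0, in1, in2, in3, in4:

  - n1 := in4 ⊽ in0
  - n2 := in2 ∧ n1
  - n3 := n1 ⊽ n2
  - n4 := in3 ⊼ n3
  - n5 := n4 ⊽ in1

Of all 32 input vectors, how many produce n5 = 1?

n5 = n4 ⊽ in1 must be 1, so both n4 = 0 and in1 = 0.
n4 = in3 ⊼ n3 must be 0, so both in3 = 1 and n3 = 1.
n3 = n1 ⊽ n2 must be 1, so both n1 = 0 and n2 = 0.
Satisfying assignments:
  in0=0, in1=0, in2=0, in3=1, in4=1
  in0=0, in1=0, in2=1, in3=1, in4=1
  in0=1, in1=0, in2=0, in3=1, in4=0
  in0=1, in1=0, in2=0, in3=1, in4=1
  in0=1, in1=0, in2=1, in3=1, in4=0
  in0=1, in1=0, in2=1, in3=1, in4=1

6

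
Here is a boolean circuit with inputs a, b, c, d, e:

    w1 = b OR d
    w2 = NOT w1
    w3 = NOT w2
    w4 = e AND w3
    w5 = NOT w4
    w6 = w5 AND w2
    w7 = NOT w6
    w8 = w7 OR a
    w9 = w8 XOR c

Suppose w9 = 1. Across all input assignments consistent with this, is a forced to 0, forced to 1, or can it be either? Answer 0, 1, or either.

Both values of a occur among assignments with w9 = 1:
  a=0: a=0, b=0, c=0, d=1, e=0
  a=1: a=1, b=0, c=0, d=0, e=0

either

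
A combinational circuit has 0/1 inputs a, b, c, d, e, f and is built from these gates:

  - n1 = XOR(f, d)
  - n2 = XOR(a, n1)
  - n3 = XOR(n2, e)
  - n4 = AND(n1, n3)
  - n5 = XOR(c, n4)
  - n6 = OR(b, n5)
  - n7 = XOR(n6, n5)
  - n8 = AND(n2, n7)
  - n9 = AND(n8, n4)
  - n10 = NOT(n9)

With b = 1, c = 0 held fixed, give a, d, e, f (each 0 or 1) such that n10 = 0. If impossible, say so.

With b = 1, c = 0 fixed, none of the 16 settings of a, d, e, f give n10 = 0.
For example, with a=1, d=0, e=1, f=0:
n1 = XOR(f, d) = XOR(0, 0) = 0
n2 = XOR(a, n1) = XOR(1, 0) = 1
n3 = XOR(n2, e) = XOR(1, 1) = 0
n4 = AND(n1, n3) = AND(0, 0) = 0
n5 = XOR(c, n4) = XOR(0, 0) = 0
n6 = OR(b, n5) = OR(1, 0) = 1
n7 = XOR(n6, n5) = XOR(1, 0) = 1
n8 = AND(n2, n7) = AND(1, 1) = 1
n9 = AND(n8, n4) = AND(1, 0) = 0
n10 = NOT(n9) = NOT 0 = 1
giving n10 = 1 ≠ 0.

no solution exists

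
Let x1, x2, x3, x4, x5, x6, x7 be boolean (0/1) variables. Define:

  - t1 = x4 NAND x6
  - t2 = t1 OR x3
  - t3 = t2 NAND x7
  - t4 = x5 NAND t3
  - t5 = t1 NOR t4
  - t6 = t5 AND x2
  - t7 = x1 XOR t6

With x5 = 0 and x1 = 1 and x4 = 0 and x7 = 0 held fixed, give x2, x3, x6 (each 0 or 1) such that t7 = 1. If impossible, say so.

x2=1, x3=1, x6=0

t7 = x1 XOR t6 must be 1, so x1 and t6 differ.
Check with x5 = 0 and x1 = 1 and x4 = 0 and x7 = 0 and x2=1, x3=1, x6=0:
t1 = x4 NAND x6 = 0 NAND 0 = 1
t2 = t1 OR x3 = 1 OR 1 = 1
t3 = t2 NAND x7 = 1 NAND 0 = 1
t4 = x5 NAND t3 = 0 NAND 1 = 1
t5 = t1 NOR t4 = 1 NOR 1 = 0
t6 = t5 AND x2 = 0 AND 1 = 0
t7 = x1 XOR t6 = 1 XOR 0 = 1
So t7 = 1.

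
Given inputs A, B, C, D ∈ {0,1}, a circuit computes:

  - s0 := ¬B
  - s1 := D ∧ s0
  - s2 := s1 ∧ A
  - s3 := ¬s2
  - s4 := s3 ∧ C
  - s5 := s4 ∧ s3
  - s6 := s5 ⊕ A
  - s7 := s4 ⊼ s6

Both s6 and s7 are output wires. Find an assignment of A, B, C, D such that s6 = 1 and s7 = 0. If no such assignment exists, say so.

Check with A=0, B=0, C=1, D=1:
s0 = ¬B = ¬0 = 1
s1 = D ∧ s0 = 1 ∧ 1 = 1
s2 = s1 ∧ A = 1 ∧ 0 = 0
s3 = ¬s2 = ¬0 = 1
s4 = s3 ∧ C = 1 ∧ 1 = 1
s5 = s4 ∧ s3 = 1 ∧ 1 = 1
s6 = s5 ⊕ A = 1 ⊕ 0 = 1
s7 = s4 ⊼ s6 = 1 ⊼ 1 = 0
So s6 = 1 and s7 = 0.

A=0, B=0, C=1, D=1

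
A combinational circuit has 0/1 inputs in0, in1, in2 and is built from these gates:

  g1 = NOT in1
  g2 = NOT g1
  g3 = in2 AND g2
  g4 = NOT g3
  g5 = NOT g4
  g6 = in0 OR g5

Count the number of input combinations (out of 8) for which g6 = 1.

5

g6 = in0 OR g5 must be 1, so at least one of in0, g5 is 1.
Satisfying assignments:
  in0=0, in1=1, in2=1
  in0=1, in1=0, in2=0
  in0=1, in1=0, in2=1
  in0=1, in1=1, in2=0
  in0=1, in1=1, in2=1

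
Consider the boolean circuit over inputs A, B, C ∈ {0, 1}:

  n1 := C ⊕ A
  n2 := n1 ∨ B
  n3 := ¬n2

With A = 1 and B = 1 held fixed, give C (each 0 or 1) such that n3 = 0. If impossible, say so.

C=0

n3 = ¬n2 must be 0, so n2 = 1.
n2 = n1 ∨ B must be 1, so at least one of n1, B is 1.
Check with A = 1 and B = 1 and C=0:
n1 = C ⊕ A = 0 ⊕ 1 = 1
n2 = n1 ∨ B = 1 ∨ 1 = 1
n3 = ¬n2 = ¬1 = 0
So n3 = 0.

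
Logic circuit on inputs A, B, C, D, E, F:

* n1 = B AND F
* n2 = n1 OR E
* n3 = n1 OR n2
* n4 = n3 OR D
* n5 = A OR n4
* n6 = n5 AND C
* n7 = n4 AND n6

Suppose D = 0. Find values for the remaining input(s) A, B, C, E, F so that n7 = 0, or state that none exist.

A=1 B=1 C=0 E=1 F=1

n7 = n4 AND n6 must be 0, so at least one of n4, n6 is 0.
Check with D = 0 and A=1, B=1, C=0, E=1, F=1:
n1 = B AND F = 1 AND 1 = 1
n2 = n1 OR E = 1 OR 1 = 1
n3 = n1 OR n2 = 1 OR 1 = 1
n4 = n3 OR D = 1 OR 0 = 1
n5 = A OR n4 = 1 OR 1 = 1
n6 = n5 AND C = 1 AND 0 = 0
n7 = n4 AND n6 = 1 AND 0 = 0
So n7 = 0.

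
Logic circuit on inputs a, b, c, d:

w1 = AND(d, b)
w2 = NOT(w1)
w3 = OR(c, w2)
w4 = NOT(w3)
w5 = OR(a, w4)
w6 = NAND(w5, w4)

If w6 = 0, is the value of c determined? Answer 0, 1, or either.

w6 = NAND(w5, w4) must be 0, so both w5 = 1 and w4 = 1.
Every assignment with w6 = 0 has c = 0; there are 2 such assignment(s).
  a=0, b=1, c=0, d=1
  a=1, b=1, c=0, d=1

0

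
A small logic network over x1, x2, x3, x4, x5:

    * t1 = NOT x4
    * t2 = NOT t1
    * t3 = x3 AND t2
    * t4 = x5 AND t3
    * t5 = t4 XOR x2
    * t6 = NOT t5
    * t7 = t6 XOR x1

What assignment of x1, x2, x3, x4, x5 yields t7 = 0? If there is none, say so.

x1=1, x2=0, x3=1, x4=1, x5=0

t7 = t6 XOR x1 must be 0, so t6 and x1 are equal.
Check with x1=1, x2=0, x3=1, x4=1, x5=0:
t1 = NOT x4 = NOT 1 = 0
t2 = NOT t1 = NOT 0 = 1
t3 = x3 AND t2 = 1 AND 1 = 1
t4 = x5 AND t3 = 0 AND 1 = 0
t5 = t4 XOR x2 = 0 XOR 0 = 0
t6 = NOT t5 = NOT 0 = 1
t7 = t6 XOR x1 = 1 XOR 1 = 0
So t7 = 0 as required.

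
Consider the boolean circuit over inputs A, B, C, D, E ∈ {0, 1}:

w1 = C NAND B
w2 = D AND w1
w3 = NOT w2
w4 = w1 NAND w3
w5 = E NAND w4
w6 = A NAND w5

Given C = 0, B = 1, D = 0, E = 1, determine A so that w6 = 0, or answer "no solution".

w6 = A NAND w5 must be 0, so both A = 1 and w5 = 1.
w5 = E NAND w4 must be 1, so at least one of E, w4 is 0.
Check with C = 0, B = 1, D = 0, E = 1 and A=1:
w1 = C NAND B = 0 NAND 1 = 1
w2 = D AND w1 = 0 AND 1 = 0
w3 = NOT w2 = NOT 0 = 1
w4 = w1 NAND w3 = 1 NAND 1 = 0
w5 = E NAND w4 = 1 NAND 0 = 1
w6 = A NAND w5 = 1 NAND 1 = 0
So w6 = 0.

A=1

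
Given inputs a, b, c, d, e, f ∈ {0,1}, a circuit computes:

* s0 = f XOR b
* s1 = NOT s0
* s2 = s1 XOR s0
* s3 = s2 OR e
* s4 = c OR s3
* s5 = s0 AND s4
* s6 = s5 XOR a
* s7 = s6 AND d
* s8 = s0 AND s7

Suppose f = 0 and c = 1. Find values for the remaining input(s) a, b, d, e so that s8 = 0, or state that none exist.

a=0, b=0, d=1, e=0

s8 = s0 AND s7 must be 0, so at least one of s0, s7 is 0.
Check with f = 0 and c = 1 and a=0, b=0, d=1, e=0:
s0 = f XOR b = 0 XOR 0 = 0
s1 = NOT s0 = NOT 0 = 1
s2 = s1 XOR s0 = 1 XOR 0 = 1
s3 = s2 OR e = 1 OR 0 = 1
s4 = c OR s3 = 1 OR 1 = 1
s5 = s0 AND s4 = 0 AND 1 = 0
s6 = s5 XOR a = 0 XOR 0 = 0
s7 = s6 AND d = 0 AND 1 = 0
s8 = s0 AND s7 = 0 AND 0 = 0
So s8 = 0.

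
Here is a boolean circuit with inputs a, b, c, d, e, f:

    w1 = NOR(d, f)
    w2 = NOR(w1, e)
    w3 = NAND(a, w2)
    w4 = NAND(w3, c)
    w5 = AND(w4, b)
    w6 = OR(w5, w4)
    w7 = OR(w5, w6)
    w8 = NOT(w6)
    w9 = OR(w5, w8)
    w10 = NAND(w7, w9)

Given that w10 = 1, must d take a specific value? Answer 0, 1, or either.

Both values of d occur among assignments with w10 = 1:
  d=0: a=0, b=0, c=0, d=0, e=0, f=0
  d=1: a=0, b=0, c=0, d=1, e=0, f=0

either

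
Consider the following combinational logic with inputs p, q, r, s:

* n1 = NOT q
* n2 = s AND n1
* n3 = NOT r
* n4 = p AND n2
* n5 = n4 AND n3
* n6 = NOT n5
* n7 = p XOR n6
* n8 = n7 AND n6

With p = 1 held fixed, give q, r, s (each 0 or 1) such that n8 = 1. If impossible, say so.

no solution exists

With p = 1 fixed, none of the 8 settings of q, r, s give n8 = 1.
For example, with q=1, r=1, s=1:
n1 = NOT q = NOT 1 = 0
n2 = s AND n1 = 1 AND 0 = 0
n3 = NOT r = NOT 1 = 0
n4 = p AND n2 = 1 AND 0 = 0
n5 = n4 AND n3 = 0 AND 0 = 0
n6 = NOT n5 = NOT 0 = 1
n7 = p XOR n6 = 1 XOR 1 = 0
n8 = n7 AND n6 = 0 AND 1 = 0
giving n8 = 0 ≠ 1.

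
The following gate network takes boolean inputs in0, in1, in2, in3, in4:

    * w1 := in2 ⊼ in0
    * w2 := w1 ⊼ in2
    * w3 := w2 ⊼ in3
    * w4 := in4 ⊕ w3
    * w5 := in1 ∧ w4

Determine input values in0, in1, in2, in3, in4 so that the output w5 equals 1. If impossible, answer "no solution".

w5 = in1 ∧ w4 must be 1, so both in1 = 1 and w4 = 1.
w4 = in4 ⊕ w3 must be 1, so in4 and w3 differ.
Check with in0=1 in1=1 in2=0 in3=1 in4=1:
w1 = in2 ⊼ in0 = 0 ⊼ 1 = 1
w2 = w1 ⊼ in2 = 1 ⊼ 0 = 1
w3 = w2 ⊼ in3 = 1 ⊼ 1 = 0
w4 = in4 ⊕ w3 = 1 ⊕ 0 = 1
w5 = in1 ∧ w4 = 1 ∧ 1 = 1
So w5 = 1 as required.

in0=1 in1=1 in2=0 in3=1 in4=1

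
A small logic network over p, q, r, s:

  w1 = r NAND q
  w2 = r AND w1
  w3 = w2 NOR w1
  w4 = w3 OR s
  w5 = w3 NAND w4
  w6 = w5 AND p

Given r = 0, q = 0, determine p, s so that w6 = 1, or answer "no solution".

p=1 s=1

Check with r = 0, q = 0 and p=1, s=1:
w1 = r NAND q = 0 NAND 0 = 1
w2 = r AND w1 = 0 AND 1 = 0
w3 = w2 NOR w1 = 0 NOR 1 = 0
w4 = w3 OR s = 0 OR 1 = 1
w5 = w3 NAND w4 = 0 NAND 1 = 1
w6 = w5 AND p = 1 AND 1 = 1
So w6 = 1.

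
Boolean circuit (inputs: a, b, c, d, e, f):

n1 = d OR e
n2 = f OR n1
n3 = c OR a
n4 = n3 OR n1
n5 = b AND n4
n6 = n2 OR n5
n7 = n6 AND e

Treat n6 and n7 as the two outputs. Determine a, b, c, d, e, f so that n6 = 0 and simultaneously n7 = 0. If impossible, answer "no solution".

a=0, b=0, c=1, d=0, e=0, f=0

Check with a=0, b=0, c=1, d=0, e=0, f=0:
n1 = d OR e = 0 OR 0 = 0
n2 = f OR n1 = 0 OR 0 = 0
n3 = c OR a = 1 OR 0 = 1
n4 = n3 OR n1 = 1 OR 0 = 1
n5 = b AND n4 = 0 AND 1 = 0
n6 = n2 OR n5 = 0 OR 0 = 0
n7 = n6 AND e = 0 AND 0 = 0
So n6 = 0 and n7 = 0.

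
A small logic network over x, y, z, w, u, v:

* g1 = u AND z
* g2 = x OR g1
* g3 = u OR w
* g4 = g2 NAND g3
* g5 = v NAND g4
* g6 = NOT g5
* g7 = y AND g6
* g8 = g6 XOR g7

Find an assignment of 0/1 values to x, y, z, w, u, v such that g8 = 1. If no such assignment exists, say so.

x=0 y=0 z=0 w=1 u=1 v=1

Check with x=0 y=0 z=0 w=1 u=1 v=1:
g1 = u AND z = 1 AND 0 = 0
g2 = x OR g1 = 0 OR 0 = 0
g3 = u OR w = 1 OR 1 = 1
g4 = g2 NAND g3 = 0 NAND 1 = 1
g5 = v NAND g4 = 1 NAND 1 = 0
g6 = NOT g5 = NOT 0 = 1
g7 = y AND g6 = 0 AND 1 = 0
g8 = g6 XOR g7 = 1 XOR 0 = 1
So g8 = 1 as required.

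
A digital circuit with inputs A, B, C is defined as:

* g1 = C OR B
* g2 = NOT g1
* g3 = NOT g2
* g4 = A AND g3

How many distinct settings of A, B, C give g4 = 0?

5

g4 = A AND g3 must be 0, so at least one of A, g3 is 0.
Satisfying assignments:
  A=0, B=0, C=0
  A=0, B=0, C=1
  A=0, B=1, C=0
  A=0, B=1, C=1
  A=1, B=0, C=0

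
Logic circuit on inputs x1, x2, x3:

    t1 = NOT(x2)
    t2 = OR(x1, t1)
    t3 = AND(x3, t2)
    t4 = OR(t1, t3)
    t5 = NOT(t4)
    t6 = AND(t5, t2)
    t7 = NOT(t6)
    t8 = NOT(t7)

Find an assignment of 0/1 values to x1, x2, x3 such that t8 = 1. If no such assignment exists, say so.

t8 = NOT(t7) must be 1, so t7 = 0.
Check with x1=1 x2=1 x3=0:
t1 = NOT(x2) = NOT 1 = 0
t2 = OR(x1, t1) = OR(1, 0) = 1
t3 = AND(x3, t2) = AND(0, 1) = 0
t4 = OR(t1, t3) = OR(0, 0) = 0
t5 = NOT(t4) = NOT 0 = 1
t6 = AND(t5, t2) = AND(1, 1) = 1
t7 = NOT(t6) = NOT 1 = 0
t8 = NOT(t7) = NOT 0 = 1
So t8 = 1 as required.

x1=1 x2=1 x3=0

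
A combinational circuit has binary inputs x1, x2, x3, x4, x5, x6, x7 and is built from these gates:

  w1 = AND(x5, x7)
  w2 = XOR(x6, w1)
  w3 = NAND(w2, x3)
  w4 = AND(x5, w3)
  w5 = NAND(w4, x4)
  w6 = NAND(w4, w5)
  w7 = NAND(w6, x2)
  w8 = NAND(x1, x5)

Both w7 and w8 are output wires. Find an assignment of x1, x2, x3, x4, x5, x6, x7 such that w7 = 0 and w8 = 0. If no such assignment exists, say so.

Check with x1=1, x2=1, x3=1, x4=1, x5=1, x6=1, x7=1:
w1 = AND(x5, x7) = AND(1, 1) = 1
w2 = XOR(x6, w1) = XOR(1, 1) = 0
w3 = NAND(w2, x3) = NAND(0, 1) = 1
w4 = AND(x5, w3) = AND(1, 1) = 1
w5 = NAND(w4, x4) = NAND(1, 1) = 0
w6 = NAND(w4, w5) = NAND(1, 0) = 1
w7 = NAND(w6, x2) = NAND(1, 1) = 0
w8 = NAND(x1, x5) = NAND(1, 1) = 0
So w7 = 0 and w8 = 0.

x1=1, x2=1, x3=1, x4=1, x5=1, x6=1, x7=1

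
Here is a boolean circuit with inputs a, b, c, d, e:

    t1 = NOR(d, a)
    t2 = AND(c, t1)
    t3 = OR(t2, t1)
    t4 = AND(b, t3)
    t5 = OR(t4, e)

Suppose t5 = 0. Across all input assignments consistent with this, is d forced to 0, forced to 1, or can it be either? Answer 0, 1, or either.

either

Both values of d occur among assignments with t5 = 0:
  d=0: a=0, b=0, c=0, d=0, e=0
  d=1: a=0, b=0, c=0, d=1, e=0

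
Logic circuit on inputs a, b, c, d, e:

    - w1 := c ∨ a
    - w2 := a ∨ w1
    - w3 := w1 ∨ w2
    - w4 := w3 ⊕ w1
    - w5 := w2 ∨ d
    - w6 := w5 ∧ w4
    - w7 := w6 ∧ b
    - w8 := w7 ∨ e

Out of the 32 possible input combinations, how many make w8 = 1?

16

w8 = w7 ∨ e must be 1, so at least one of w7, e is 1.
Enumerating the 32 input combinations, 16 give w8 = 1 and 16 give w8 = 0.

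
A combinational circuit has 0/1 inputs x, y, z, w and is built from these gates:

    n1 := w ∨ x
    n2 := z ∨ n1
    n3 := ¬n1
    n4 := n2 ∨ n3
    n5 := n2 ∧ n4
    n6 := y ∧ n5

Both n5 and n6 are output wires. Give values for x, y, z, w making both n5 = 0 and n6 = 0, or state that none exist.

x=0, y=1, z=0, w=0

Check with x=0, y=1, z=0, w=0:
n1 = w ∨ x = 0 ∨ 0 = 0
n2 = z ∨ n1 = 0 ∨ 0 = 0
n3 = ¬n1 = ¬0 = 1
n4 = n2 ∨ n3 = 0 ∨ 1 = 1
n5 = n2 ∧ n4 = 0 ∧ 1 = 0
n6 = y ∧ n5 = 1 ∧ 0 = 0
So n5 = 0 and n6 = 0.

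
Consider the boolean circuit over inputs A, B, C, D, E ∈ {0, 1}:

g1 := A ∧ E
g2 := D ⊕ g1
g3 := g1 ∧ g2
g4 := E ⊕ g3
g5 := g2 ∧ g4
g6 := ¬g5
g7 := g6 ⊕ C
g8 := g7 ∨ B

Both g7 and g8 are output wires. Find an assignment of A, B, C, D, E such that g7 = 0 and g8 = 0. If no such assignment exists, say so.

Check with A=0, B=0, C=1, D=0, E=0:
g1 = A ∧ E = 0 ∧ 0 = 0
g2 = D ⊕ g1 = 0 ⊕ 0 = 0
g3 = g1 ∧ g2 = 0 ∧ 0 = 0
g4 = E ⊕ g3 = 0 ⊕ 0 = 0
g5 = g2 ∧ g4 = 0 ∧ 0 = 0
g6 = ¬g5 = ¬0 = 1
g7 = g6 ⊕ C = 1 ⊕ 1 = 0
g8 = g7 ∨ B = 0 ∨ 0 = 0
So g7 = 0 and g8 = 0.

A=0, B=0, C=1, D=0, E=0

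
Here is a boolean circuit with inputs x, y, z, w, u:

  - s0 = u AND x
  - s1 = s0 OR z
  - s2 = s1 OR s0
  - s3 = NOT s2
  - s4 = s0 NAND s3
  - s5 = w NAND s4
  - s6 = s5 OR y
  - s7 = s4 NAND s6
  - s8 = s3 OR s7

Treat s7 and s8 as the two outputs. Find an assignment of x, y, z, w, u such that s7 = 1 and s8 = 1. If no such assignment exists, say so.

x=0 y=0 z=1 w=1 u=1

Check with x=0 y=0 z=1 w=1 u=1:
s0 = u AND x = 1 AND 0 = 0
s1 = s0 OR z = 0 OR 1 = 1
s2 = s1 OR s0 = 1 OR 0 = 1
s3 = NOT s2 = NOT 1 = 0
s4 = s0 NAND s3 = 0 NAND 0 = 1
s5 = w NAND s4 = 1 NAND 1 = 0
s6 = s5 OR y = 0 OR 0 = 0
s7 = s4 NAND s6 = 1 NAND 0 = 1
s8 = s3 OR s7 = 0 OR 1 = 1
So s7 = 1 and s8 = 1.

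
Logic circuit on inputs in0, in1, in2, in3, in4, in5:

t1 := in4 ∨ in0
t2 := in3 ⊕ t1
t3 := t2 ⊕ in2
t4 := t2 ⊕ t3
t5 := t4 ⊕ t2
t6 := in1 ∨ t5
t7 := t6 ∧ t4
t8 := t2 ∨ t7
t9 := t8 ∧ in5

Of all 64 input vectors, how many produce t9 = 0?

t9 = t8 ∧ in5 must be 0, so at least one of t8, in5 is 0.
Enumerating the 64 input combinations, 40 give t9 = 0 and 24 give t9 = 1.

40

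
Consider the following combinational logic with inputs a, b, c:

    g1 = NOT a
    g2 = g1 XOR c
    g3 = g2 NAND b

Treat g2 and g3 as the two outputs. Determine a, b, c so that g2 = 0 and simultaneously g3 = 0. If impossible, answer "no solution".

Across all 8 input combinations, none give both g2 = 0 and g3 = 0.

no solution exists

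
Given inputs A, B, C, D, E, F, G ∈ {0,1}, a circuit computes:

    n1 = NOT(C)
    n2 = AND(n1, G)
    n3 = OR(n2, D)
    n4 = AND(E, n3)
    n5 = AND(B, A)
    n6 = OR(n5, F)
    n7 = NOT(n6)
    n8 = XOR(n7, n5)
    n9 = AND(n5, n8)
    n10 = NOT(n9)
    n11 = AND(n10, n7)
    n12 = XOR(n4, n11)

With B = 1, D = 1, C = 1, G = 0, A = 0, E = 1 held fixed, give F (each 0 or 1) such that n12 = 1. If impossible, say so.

Check with B = 1, D = 1, C = 1, G = 0, A = 0, E = 1 and F=1:
n1 = NOT(C) = NOT 1 = 0
n2 = AND(n1, G) = AND(0, 0) = 0
n3 = OR(n2, D) = OR(0, 1) = 1
n4 = AND(E, n3) = AND(1, 1) = 1
n5 = AND(B, A) = AND(1, 0) = 0
n6 = OR(n5, F) = OR(0, 1) = 1
n7 = NOT(n6) = NOT 1 = 0
n8 = XOR(n7, n5) = XOR(0, 0) = 0
n9 = AND(n5, n8) = AND(0, 0) = 0
n10 = NOT(n9) = NOT 0 = 1
n11 = AND(n10, n7) = AND(1, 0) = 0
n12 = XOR(n4, n11) = XOR(1, 0) = 1
So n12 = 1.

F=1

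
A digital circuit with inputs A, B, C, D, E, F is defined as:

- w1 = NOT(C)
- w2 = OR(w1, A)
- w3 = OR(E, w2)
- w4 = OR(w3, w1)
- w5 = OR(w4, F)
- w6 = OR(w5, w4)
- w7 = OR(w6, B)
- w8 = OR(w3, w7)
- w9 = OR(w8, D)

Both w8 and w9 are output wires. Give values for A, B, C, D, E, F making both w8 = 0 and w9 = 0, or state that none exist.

Check with A=0, B=0, C=1, D=0, E=0, F=0:
w1 = NOT(C) = NOT 1 = 0
w2 = OR(w1, A) = OR(0, 0) = 0
w3 = OR(E, w2) = OR(0, 0) = 0
w4 = OR(w3, w1) = OR(0, 0) = 0
w5 = OR(w4, F) = OR(0, 0) = 0
w6 = OR(w5, w4) = OR(0, 0) = 0
w7 = OR(w6, B) = OR(0, 0) = 0
w8 = OR(w3, w7) = OR(0, 0) = 0
w9 = OR(w8, D) = OR(0, 0) = 0
So w8 = 0 and w9 = 0.

A=0, B=0, C=1, D=0, E=0, F=0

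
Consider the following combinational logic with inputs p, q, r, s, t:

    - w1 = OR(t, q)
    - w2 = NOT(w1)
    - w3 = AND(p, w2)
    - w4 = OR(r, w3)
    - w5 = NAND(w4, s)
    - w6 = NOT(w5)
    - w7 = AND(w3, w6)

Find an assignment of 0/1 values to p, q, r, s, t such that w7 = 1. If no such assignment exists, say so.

p=1, q=0, r=0, s=1, t=0

w7 = AND(w3, w6) must be 1, so both w3 = 1 and w6 = 1.
w3 = AND(p, w2) must be 1, so both p = 1 and w2 = 1.
w6 = NOT(w5) must be 1, so w5 = 0.
Check with p=1, q=0, r=0, s=1, t=0:
w1 = OR(t, q) = OR(0, 0) = 0
w2 = NOT(w1) = NOT 0 = 1
w3 = AND(p, w2) = AND(1, 1) = 1
w4 = OR(r, w3) = OR(0, 1) = 1
w5 = NAND(w4, s) = NAND(1, 1) = 0
w6 = NOT(w5) = NOT 0 = 1
w7 = AND(w3, w6) = AND(1, 1) = 1
So w7 = 1 as required.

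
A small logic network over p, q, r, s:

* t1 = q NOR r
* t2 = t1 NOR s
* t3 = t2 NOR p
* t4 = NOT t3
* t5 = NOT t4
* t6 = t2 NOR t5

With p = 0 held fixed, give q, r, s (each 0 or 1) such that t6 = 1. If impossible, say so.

With p = 0 fixed, none of the 8 settings of q, r, s give t6 = 1.
For example, with q=0, r=0, s=1:
t1 = q NOR r = 0 NOR 0 = 1
t2 = t1 NOR s = 1 NOR 1 = 0
t3 = t2 NOR p = 0 NOR 0 = 1
t4 = NOT t3 = NOT 1 = 0
t5 = NOT t4 = NOT 0 = 1
t6 = t2 NOR t5 = 0 NOR 1 = 0
giving t6 = 0 ≠ 1.

no solution exists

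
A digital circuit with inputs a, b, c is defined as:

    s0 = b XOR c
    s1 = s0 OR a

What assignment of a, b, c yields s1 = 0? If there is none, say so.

s1 = s0 OR a must be 0, so both s0 = 0 and a = 0.
s0 = b XOR c must be 0, so b and c are equal.
Check with a=0, b=1, c=1:
s0 = b XOR c = 1 XOR 1 = 0
s1 = s0 OR a = 0 OR 0 = 0
So s1 = 0 as required.

a=0, b=1, c=1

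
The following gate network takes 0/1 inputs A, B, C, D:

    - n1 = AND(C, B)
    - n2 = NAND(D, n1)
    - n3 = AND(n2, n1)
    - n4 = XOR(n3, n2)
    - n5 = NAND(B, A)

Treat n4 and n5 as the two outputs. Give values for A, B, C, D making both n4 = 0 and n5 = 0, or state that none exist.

A=1 B=1 C=1 D=1

Check with A=1 B=1 C=1 D=1:
n1 = AND(C, B) = AND(1, 1) = 1
n2 = NAND(D, n1) = NAND(1, 1) = 0
n3 = AND(n2, n1) = AND(0, 1) = 0
n4 = XOR(n3, n2) = XOR(0, 0) = 0
n5 = NAND(B, A) = NAND(1, 1) = 0
So n4 = 0 and n5 = 0.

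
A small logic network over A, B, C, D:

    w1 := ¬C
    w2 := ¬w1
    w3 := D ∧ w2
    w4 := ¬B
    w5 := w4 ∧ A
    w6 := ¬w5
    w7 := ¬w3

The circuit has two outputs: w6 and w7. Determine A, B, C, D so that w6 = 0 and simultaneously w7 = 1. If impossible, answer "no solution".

Check with A=1, B=0, C=0, D=1:
w1 = ¬C = ¬0 = 1
w2 = ¬w1 = ¬1 = 0
w3 = D ∧ w2 = 1 ∧ 0 = 0
w4 = ¬B = ¬0 = 1
w5 = w4 ∧ A = 1 ∧ 1 = 1
w6 = ¬w5 = ¬1 = 0
w7 = ¬w3 = ¬0 = 1
So w6 = 0 and w7 = 1.

A=1, B=0, C=0, D=1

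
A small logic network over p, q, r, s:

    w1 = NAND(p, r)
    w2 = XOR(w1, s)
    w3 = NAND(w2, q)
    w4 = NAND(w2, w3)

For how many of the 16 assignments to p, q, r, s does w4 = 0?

4

w4 = NAND(w2, w3) must be 0, so both w2 = 1 and w3 = 1.
Satisfying assignments:
  p=0, q=0, r=0, s=0
  p=0, q=0, r=1, s=0
  p=1, q=0, r=0, s=0
  p=1, q=0, r=1, s=1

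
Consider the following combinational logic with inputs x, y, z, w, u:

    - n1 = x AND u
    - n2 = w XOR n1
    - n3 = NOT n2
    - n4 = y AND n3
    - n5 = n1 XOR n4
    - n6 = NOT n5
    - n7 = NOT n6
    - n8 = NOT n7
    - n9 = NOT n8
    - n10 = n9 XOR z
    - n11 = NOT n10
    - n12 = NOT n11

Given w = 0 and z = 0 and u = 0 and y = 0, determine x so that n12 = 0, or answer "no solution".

n12 = NOT n11 must be 0, so n11 = 1.
Check with w = 0 and z = 0 and u = 0 and y = 0 and x=0:
n1 = x AND u = 0 AND 0 = 0
n2 = w XOR n1 = 0 XOR 0 = 0
n3 = NOT n2 = NOT 0 = 1
n4 = y AND n3 = 0 AND 1 = 0
n5 = n1 XOR n4 = 0 XOR 0 = 0
n6 = NOT n5 = NOT 0 = 1
n7 = NOT n6 = NOT 1 = 0
n8 = NOT n7 = NOT 0 = 1
n9 = NOT n8 = NOT 1 = 0
n10 = n9 XOR z = 0 XOR 0 = 0
n11 = NOT n10 = NOT 0 = 1
n12 = NOT n11 = NOT 1 = 0
So n12 = 0.

x=0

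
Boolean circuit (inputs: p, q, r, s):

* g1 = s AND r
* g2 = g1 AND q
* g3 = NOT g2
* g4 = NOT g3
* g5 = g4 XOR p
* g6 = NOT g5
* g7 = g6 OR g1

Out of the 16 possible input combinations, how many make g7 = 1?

10

g7 = g6 OR g1 must be 1, so at least one of g6, g1 is 1.
Enumerating the 16 input combinations, 10 give g7 = 1 and 6 give g7 = 0.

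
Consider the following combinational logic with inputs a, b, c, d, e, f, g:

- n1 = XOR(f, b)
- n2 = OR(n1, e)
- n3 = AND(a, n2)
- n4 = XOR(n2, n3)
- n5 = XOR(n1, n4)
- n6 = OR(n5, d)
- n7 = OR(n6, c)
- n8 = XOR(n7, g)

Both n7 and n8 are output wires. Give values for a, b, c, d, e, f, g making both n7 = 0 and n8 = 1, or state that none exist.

Check with a=0, b=0, c=0, d=0, e=1, f=1, g=1:
n1 = XOR(f, b) = XOR(1, 0) = 1
n2 = OR(n1, e) = OR(1, 1) = 1
n3 = AND(a, n2) = AND(0, 1) = 0
n4 = XOR(n2, n3) = XOR(1, 0) = 1
n5 = XOR(n1, n4) = XOR(1, 1) = 0
n6 = OR(n5, d) = OR(0, 0) = 0
n7 = OR(n6, c) = OR(0, 0) = 0
n8 = XOR(n7, g) = XOR(0, 1) = 1
So n7 = 0 and n8 = 1.

a=0, b=0, c=0, d=0, e=1, f=1, g=1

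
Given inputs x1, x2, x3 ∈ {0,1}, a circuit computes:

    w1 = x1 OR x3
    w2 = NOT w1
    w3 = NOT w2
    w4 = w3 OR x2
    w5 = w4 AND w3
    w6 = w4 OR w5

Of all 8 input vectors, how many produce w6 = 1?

7

w6 = w4 OR w5 must be 1, so at least one of w4, w5 is 1.
Enumerating the 8 input combinations, 7 give w6 = 1 and 1 give w6 = 0.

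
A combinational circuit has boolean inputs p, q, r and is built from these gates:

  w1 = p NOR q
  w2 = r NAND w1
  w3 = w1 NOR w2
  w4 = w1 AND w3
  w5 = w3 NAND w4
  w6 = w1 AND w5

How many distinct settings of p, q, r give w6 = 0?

w6 = w1 AND w5 must be 0, so at least one of w1, w5 is 0.
Satisfying assignments:
  p=0, q=1, r=0
  p=0, q=1, r=1
  p=1, q=0, r=0
  p=1, q=0, r=1
  p=1, q=1, r=0
  p=1, q=1, r=1

6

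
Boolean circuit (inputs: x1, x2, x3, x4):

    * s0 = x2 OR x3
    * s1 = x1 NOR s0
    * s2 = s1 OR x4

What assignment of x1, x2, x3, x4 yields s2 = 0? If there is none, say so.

Check with x1=1, x2=0, x3=0, x4=0:
s0 = x2 OR x3 = 0 OR 0 = 0
s1 = x1 NOR s0 = 1 NOR 0 = 0
s2 = s1 OR x4 = 0 OR 0 = 0
So s2 = 0 as required.

x1=1, x2=0, x3=0, x4=0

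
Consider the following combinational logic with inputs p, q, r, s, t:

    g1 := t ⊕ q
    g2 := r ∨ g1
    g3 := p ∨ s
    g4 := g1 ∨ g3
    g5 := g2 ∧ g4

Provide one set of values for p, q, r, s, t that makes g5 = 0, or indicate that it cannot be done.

p=1, q=0, r=0, s=0, t=0

Check with p=1, q=0, r=0, s=0, t=0:
g1 = t ⊕ q = 0 ⊕ 0 = 0
g2 = r ∨ g1 = 0 ∨ 0 = 0
g3 = p ∨ s = 1 ∨ 0 = 1
g4 = g1 ∨ g3 = 0 ∨ 1 = 1
g5 = g2 ∧ g4 = 0 ∧ 1 = 0
So g5 = 0 as required.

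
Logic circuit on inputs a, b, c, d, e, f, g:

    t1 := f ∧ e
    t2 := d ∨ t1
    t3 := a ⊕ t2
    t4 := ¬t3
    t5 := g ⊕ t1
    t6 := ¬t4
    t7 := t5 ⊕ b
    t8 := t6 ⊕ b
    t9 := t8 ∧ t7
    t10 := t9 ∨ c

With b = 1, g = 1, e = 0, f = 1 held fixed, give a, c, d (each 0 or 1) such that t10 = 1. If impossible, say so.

t10 = t9 ∨ c must be 1, so at least one of t9, c is 1.
Check with b = 1, g = 1, e = 0, f = 1 and a=1, c=1, d=0:
t1 = f ∧ e = 1 ∧ 0 = 0
t2 = d ∨ t1 = 0 ∨ 0 = 0
t3 = a ⊕ t2 = 1 ⊕ 0 = 1
t4 = ¬t3 = ¬1 = 0
t5 = g ⊕ t1 = 1 ⊕ 0 = 1
t6 = ¬t4 = ¬0 = 1
t7 = t5 ⊕ b = 1 ⊕ 1 = 0
t8 = t6 ⊕ b = 1 ⊕ 1 = 0
t9 = t8 ∧ t7 = 0 ∧ 0 = 0
t10 = t9 ∨ c = 0 ∨ 1 = 1
So t10 = 1.

a=1 c=1 d=0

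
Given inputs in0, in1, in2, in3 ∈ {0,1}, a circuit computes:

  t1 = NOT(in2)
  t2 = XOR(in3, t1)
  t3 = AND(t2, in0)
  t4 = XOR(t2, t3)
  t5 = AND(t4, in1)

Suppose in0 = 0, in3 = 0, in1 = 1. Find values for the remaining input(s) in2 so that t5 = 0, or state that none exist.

in2=1

t5 = AND(t4, in1) must be 0, so at least one of t4, in1 is 0.
Check with in0 = 0, in3 = 0, in1 = 1 and in2=1:
t1 = NOT(in2) = NOT 1 = 0
t2 = XOR(in3, t1) = XOR(0, 0) = 0
t3 = AND(t2, in0) = AND(0, 0) = 0
t4 = XOR(t2, t3) = XOR(0, 0) = 0
t5 = AND(t4, in1) = AND(0, 1) = 0
So t5 = 0.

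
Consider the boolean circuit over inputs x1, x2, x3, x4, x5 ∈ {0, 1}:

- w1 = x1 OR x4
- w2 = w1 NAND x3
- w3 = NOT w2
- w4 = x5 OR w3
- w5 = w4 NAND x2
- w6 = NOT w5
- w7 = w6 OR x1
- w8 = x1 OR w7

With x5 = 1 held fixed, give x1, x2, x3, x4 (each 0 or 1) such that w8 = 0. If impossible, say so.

w8 = x1 OR w7 must be 0, so both x1 = 0 and w7 = 0.
w7 = w6 OR x1 must be 0, so both w6 = 0 and x1 = 0.
Check with x5 = 1 and x1=0, x2=0, x3=1, x4=0:
w1 = x1 OR x4 = 0 OR 0 = 0
w2 = w1 NAND x3 = 0 NAND 1 = 1
w3 = NOT w2 = NOT 1 = 0
w4 = x5 OR w3 = 1 OR 0 = 1
w5 = w4 NAND x2 = 1 NAND 0 = 1
w6 = NOT w5 = NOT 1 = 0
w7 = w6 OR x1 = 0 OR 0 = 0
w8 = x1 OR w7 = 0 OR 0 = 0
So w8 = 0.

x1=0, x2=0, x3=1, x4=0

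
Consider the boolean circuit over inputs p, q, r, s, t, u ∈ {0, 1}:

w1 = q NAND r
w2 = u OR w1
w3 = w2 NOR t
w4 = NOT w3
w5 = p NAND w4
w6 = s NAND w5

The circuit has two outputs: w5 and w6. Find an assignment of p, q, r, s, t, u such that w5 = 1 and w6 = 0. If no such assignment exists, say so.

p=0 q=1 r=0 s=1 t=0 u=1

Check with p=0 q=1 r=0 s=1 t=0 u=1:
w1 = q NAND r = 1 NAND 0 = 1
w2 = u OR w1 = 1 OR 1 = 1
w3 = w2 NOR t = 1 NOR 0 = 0
w4 = NOT w3 = NOT 0 = 1
w5 = p NAND w4 = 0 NAND 1 = 1
w6 = s NAND w5 = 1 NAND 1 = 0
So w5 = 1 and w6 = 0.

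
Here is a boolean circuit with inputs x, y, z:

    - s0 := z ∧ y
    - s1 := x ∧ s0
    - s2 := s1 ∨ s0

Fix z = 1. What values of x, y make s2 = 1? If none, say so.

x=0 y=1

s2 = s1 ∨ s0 must be 1, so at least one of s1, s0 is 1.
Check with z = 1 and x=0, y=1:
s0 = z ∧ y = 1 ∧ 1 = 1
s1 = x ∧ s0 = 0 ∧ 1 = 0
s2 = s1 ∨ s0 = 0 ∨ 1 = 1
So s2 = 1.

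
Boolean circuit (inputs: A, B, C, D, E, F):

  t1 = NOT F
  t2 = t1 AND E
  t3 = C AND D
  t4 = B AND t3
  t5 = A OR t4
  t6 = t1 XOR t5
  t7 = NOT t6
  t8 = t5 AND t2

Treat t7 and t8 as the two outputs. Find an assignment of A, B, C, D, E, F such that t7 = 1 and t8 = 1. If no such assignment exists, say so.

Check with A=0 B=1 C=1 D=1 E=1 F=0:
t1 = NOT F = NOT 0 = 1
t2 = t1 AND E = 1 AND 1 = 1
t3 = C AND D = 1 AND 1 = 1
t4 = B AND t3 = 1 AND 1 = 1
t5 = A OR t4 = 0 OR 1 = 1
t6 = t1 XOR t5 = 1 XOR 1 = 0
t7 = NOT t6 = NOT 0 = 1
t8 = t5 AND t2 = 1 AND 1 = 1
So t7 = 1 and t8 = 1.

A=0 B=1 C=1 D=1 E=1 F=0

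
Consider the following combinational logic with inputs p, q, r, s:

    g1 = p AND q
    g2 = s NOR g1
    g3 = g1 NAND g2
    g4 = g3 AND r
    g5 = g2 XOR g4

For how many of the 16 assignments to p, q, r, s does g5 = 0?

g5 = g2 XOR g4 must be 0, so g2 and g4 are equal.
Enumerating the 16 input combinations, 8 give g5 = 0 and 8 give g5 = 1.

8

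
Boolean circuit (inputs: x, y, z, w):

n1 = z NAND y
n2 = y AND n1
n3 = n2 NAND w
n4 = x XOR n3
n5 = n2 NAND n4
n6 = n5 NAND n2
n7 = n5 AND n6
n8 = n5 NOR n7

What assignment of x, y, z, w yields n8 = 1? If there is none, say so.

x=1, y=1, z=0, w=1

n8 = n5 NOR n7 must be 1, so both n5 = 0 and n7 = 0.
n5 = n2 NAND n4 must be 0, so both n2 = 1 and n4 = 1.
Check with x=1, y=1, z=0, w=1:
n1 = z NAND y = 0 NAND 1 = 1
n2 = y AND n1 = 1 AND 1 = 1
n3 = n2 NAND w = 1 NAND 1 = 0
n4 = x XOR n3 = 1 XOR 0 = 1
n5 = n2 NAND n4 = 1 NAND 1 = 0
n6 = n5 NAND n2 = 0 NAND 1 = 1
n7 = n5 AND n6 = 0 AND 1 = 0
n8 = n5 NOR n7 = 0 NOR 0 = 1
So n8 = 1 as required.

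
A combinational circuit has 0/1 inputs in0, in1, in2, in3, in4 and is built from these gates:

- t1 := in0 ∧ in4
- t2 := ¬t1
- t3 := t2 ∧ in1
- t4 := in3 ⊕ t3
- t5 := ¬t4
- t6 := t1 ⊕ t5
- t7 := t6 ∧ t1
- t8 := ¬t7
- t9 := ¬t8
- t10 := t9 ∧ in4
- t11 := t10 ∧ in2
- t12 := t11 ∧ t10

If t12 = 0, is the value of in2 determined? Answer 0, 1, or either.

either

Both values of in2 occur among assignments with t12 = 0:
  in2=0: in0=0, in1=0, in2=0, in3=0, in4=0
  in2=1: in0=0, in1=0, in2=1, in3=0, in4=0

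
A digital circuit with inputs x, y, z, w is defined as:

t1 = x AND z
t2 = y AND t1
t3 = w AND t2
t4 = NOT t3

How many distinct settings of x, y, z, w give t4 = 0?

1

t4 = NOT t3 must be 0, so t3 = 1.
Satisfying assignments:
  x=1, y=1, z=1, w=1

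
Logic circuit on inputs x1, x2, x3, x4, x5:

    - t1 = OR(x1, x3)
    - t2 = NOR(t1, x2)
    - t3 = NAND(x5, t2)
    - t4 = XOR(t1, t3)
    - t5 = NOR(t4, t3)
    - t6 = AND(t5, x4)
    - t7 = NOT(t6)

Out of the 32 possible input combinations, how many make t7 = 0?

1

t7 = NOT(t6) must be 0, so t6 = 1.
t6 = AND(t5, x4) must be 1, so both t5 = 1 and x4 = 1.
t5 = NOR(t4, t3) must be 1, so both t4 = 0 and t3 = 0.
Satisfying assignments:
  x1=0, x2=0, x3=0, x4=1, x5=1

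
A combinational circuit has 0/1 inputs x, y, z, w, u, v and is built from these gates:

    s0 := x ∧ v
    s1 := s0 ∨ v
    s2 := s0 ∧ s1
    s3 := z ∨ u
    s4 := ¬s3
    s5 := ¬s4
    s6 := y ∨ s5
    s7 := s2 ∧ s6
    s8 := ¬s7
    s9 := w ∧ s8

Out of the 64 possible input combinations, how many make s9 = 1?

25

s9 = w ∧ s8 must be 1, so both w = 1 and s8 = 1.
s8 = ¬s7 must be 1, so s7 = 0.
s7 = s2 ∧ s6 must be 0, so at least one of s2, s6 is 0.
Enumerating the 64 input combinations, 25 give s9 = 1 and 39 give s9 = 0.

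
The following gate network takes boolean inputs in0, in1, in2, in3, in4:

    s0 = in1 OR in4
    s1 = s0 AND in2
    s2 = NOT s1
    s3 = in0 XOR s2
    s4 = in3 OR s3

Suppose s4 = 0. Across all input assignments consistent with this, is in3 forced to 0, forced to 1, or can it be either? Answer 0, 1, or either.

0

s4 = in3 OR s3 must be 0, so both in3 = 0 and s3 = 0.
s3 = in0 XOR s2 must be 0, so in0 and s2 are equal.
Every assignment with s4 = 0 has in3 = 0; there are 8 such assignment(s).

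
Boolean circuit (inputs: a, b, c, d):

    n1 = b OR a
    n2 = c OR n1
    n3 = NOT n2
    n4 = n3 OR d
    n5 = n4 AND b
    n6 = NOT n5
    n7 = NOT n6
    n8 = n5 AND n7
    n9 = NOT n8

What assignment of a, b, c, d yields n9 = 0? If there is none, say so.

Check with a=0 b=1 c=0 d=1:
n1 = b OR a = 1 OR 0 = 1
n2 = c OR n1 = 0 OR 1 = 1
n3 = NOT n2 = NOT 1 = 0
n4 = n3 OR d = 0 OR 1 = 1
n5 = n4 AND b = 1 AND 1 = 1
n6 = NOT n5 = NOT 1 = 0
n7 = NOT n6 = NOT 0 = 1
n8 = n5 AND n7 = 1 AND 1 = 1
n9 = NOT n8 = NOT 1 = 0
So n9 = 0 as required.

a=0 b=1 c=0 d=1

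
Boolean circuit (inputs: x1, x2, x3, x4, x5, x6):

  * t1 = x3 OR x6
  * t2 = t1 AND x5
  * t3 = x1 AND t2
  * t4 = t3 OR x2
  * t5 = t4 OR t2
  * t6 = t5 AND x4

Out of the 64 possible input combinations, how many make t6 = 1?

22

t6 = t5 AND x4 must be 1, so both t5 = 1 and x4 = 1.
t5 = t4 OR t2 must be 1, so at least one of t4, t2 is 1.
Enumerating the 64 input combinations, 22 give t6 = 1 and 42 give t6 = 0.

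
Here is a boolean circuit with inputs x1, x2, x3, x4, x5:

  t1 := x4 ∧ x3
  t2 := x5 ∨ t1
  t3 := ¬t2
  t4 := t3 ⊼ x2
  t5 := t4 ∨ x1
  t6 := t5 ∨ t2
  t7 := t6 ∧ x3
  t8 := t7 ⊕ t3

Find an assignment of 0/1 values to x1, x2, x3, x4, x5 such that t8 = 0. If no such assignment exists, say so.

Check with x1=1 x2=0 x3=0 x4=1 x5=1:
t1 = x4 ∧ x3 = 1 ∧ 0 = 0
t2 = x5 ∨ t1 = 1 ∨ 0 = 1
t3 = ¬t2 = ¬1 = 0
t4 = t3 ⊼ x2 = 0 ⊼ 0 = 1
t5 = t4 ∨ x1 = 1 ∨ 1 = 1
t6 = t5 ∨ t2 = 1 ∨ 1 = 1
t7 = t6 ∧ x3 = 1 ∧ 0 = 0
t8 = t7 ⊕ t3 = 0 ⊕ 0 = 0
So t8 = 0 as required.

x1=1 x2=0 x3=0 x4=1 x5=1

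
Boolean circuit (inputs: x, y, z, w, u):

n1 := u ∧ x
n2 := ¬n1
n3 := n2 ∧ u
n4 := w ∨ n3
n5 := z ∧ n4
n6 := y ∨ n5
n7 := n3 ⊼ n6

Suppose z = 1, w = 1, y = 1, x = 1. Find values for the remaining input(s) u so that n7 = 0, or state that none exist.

no solution exists

With z = 1, w = 1, y = 1, x = 1 fixed, none of the 2 settings of u give n7 = 0.
For example, with u=1:
n1 = u ∧ x = 1 ∧ 1 = 1
n2 = ¬n1 = ¬1 = 0
n3 = n2 ∧ u = 0 ∧ 1 = 0
n4 = w ∨ n3 = 1 ∨ 0 = 1
n5 = z ∧ n4 = 1 ∧ 1 = 1
n6 = y ∨ n5 = 1 ∨ 1 = 1
n7 = n3 ⊼ n6 = 0 ⊼ 1 = 1
giving n7 = 1 ≠ 0.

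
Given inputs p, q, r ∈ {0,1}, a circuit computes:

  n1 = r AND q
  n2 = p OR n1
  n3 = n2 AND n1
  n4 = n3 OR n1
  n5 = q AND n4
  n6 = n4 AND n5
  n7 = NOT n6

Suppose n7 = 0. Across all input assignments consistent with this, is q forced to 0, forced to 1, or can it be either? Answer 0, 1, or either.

n7 = NOT n6 must be 0, so n6 = 1.
Every assignment with n7 = 0 has q = 1; there are 2 such assignment(s).
  p=0, q=1, r=1
  p=1, q=1, r=1

1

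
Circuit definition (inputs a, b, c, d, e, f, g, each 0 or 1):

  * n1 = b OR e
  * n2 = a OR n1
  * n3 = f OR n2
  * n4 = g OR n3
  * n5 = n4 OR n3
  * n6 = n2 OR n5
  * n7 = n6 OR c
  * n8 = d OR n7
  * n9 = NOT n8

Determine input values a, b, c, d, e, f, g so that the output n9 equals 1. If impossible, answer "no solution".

Check with a=0, b=0, c=0, d=0, e=0, f=0, g=0:
n1 = b OR e = 0 OR 0 = 0
n2 = a OR n1 = 0 OR 0 = 0
n3 = f OR n2 = 0 OR 0 = 0
n4 = g OR n3 = 0 OR 0 = 0
n5 = n4 OR n3 = 0 OR 0 = 0
n6 = n2 OR n5 = 0 OR 0 = 0
n7 = n6 OR c = 0 OR 0 = 0
n8 = d OR n7 = 0 OR 0 = 0
n9 = NOT n8 = NOT 0 = 1
So n9 = 1 as required.

a=0, b=0, c=0, d=0, e=0, f=0, g=0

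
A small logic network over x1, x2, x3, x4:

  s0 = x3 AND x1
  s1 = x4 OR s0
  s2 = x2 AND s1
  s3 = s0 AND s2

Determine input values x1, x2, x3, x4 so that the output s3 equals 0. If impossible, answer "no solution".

x1=0, x2=1, x3=1, x4=1

s3 = s0 AND s2 must be 0, so at least one of s0, s2 is 0.
Check with x1=0, x2=1, x3=1, x4=1:
s0 = x3 AND x1 = 1 AND 0 = 0
s1 = x4 OR s0 = 1 OR 0 = 1
s2 = x2 AND s1 = 1 AND 1 = 1
s3 = s0 AND s2 = 0 AND 1 = 0
So s3 = 0 as required.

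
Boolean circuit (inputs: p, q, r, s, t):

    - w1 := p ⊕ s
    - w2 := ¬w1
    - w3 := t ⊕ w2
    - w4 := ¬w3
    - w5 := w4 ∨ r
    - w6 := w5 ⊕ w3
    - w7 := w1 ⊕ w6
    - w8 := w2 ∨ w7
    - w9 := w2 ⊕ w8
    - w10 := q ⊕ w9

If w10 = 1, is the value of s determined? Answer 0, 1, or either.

Both values of s occur among assignments with w10 = 1:
  s=0: p=0, q=1, r=0, s=0, t=0
  s=1: p=0, q=0, r=1, s=1, t=1

either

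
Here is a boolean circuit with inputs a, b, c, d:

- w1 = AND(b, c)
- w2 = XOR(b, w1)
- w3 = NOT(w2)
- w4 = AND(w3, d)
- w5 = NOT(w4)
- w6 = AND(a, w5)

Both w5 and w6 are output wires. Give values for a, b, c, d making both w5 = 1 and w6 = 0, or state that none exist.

a=0, b=0, c=0, d=0

Check with a=0, b=0, c=0, d=0:
w1 = AND(b, c) = AND(0, 0) = 0
w2 = XOR(b, w1) = XOR(0, 0) = 0
w3 = NOT(w2) = NOT 0 = 1
w4 = AND(w3, d) = AND(1, 0) = 0
w5 = NOT(w4) = NOT 0 = 1
w6 = AND(a, w5) = AND(0, 1) = 0
So w5 = 1 and w6 = 0.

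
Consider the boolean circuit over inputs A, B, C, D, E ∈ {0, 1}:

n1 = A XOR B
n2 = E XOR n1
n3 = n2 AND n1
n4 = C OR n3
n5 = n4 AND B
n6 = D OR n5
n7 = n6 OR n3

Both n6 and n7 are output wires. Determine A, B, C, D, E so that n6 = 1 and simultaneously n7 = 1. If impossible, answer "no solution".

A=1, B=1, C=1, D=1, E=1

Check with A=1, B=1, C=1, D=1, E=1:
n1 = A XOR B = 1 XOR 1 = 0
n2 = E XOR n1 = 1 XOR 0 = 1
n3 = n2 AND n1 = 1 AND 0 = 0
n4 = C OR n3 = 1 OR 0 = 1
n5 = n4 AND B = 1 AND 1 = 1
n6 = D OR n5 = 1 OR 1 = 1
n7 = n6 OR n3 = 1 OR 0 = 1
So n6 = 1 and n7 = 1.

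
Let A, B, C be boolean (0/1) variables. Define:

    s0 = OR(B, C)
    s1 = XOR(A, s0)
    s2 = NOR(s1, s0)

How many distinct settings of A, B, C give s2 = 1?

1

s2 = NOR(s1, s0) must be 1, so both s1 = 0 and s0 = 0.
s1 = XOR(A, s0) must be 0, so A and s0 are equal.
Satisfying assignments:
  A=0, B=0, C=0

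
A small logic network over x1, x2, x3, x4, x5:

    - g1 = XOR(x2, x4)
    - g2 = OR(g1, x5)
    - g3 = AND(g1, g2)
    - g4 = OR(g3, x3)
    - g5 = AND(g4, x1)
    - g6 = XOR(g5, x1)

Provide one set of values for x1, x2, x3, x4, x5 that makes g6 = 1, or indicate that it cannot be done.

g6 = XOR(g5, x1) must be 1, so g5 and x1 differ.
Check with x1=1, x2=0, x3=0, x4=0, x5=1:
g1 = XOR(x2, x4) = XOR(0, 0) = 0
g2 = OR(g1, x5) = OR(0, 1) = 1
g3 = AND(g1, g2) = AND(0, 1) = 0
g4 = OR(g3, x3) = OR(0, 0) = 0
g5 = AND(g4, x1) = AND(0, 1) = 0
g6 = XOR(g5, x1) = XOR(0, 1) = 1
So g6 = 1 as required.

x1=1, x2=0, x3=0, x4=0, x5=1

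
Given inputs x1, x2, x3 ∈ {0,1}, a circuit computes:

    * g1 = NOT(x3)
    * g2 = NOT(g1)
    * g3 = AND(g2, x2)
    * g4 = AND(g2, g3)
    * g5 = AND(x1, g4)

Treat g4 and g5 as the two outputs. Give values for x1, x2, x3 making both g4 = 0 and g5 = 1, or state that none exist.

Across all 8 input combinations, none give both g4 = 0 and g5 = 1.

no solution exists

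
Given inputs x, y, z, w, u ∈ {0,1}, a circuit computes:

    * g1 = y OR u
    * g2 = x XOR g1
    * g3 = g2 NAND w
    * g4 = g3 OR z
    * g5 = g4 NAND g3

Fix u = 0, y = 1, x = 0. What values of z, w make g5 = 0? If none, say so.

z=1, w=0

g5 = g4 NAND g3 must be 0, so both g4 = 1 and g3 = 1.
g4 = g3 OR z must be 1, so at least one of g3, z is 1.
Check with u = 0, y = 1, x = 0 and z=1, w=0:
g1 = y OR u = 1 OR 0 = 1
g2 = x XOR g1 = 0 XOR 1 = 1
g3 = g2 NAND w = 1 NAND 0 = 1
g4 = g3 OR z = 1 OR 1 = 1
g5 = g4 NAND g3 = 1 NAND 1 = 0
So g5 = 0.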